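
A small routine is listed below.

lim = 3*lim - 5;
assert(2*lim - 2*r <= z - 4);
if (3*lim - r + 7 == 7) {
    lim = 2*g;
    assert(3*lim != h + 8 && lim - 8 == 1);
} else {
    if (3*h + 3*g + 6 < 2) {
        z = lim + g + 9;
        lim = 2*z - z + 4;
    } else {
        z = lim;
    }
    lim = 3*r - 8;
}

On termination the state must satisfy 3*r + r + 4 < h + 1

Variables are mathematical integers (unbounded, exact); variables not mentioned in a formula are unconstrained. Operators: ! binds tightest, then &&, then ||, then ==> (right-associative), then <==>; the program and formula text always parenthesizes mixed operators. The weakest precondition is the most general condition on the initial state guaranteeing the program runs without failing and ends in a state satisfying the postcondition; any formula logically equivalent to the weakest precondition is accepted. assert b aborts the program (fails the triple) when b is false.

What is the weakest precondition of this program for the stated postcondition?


Working backward. After the program, the postcondition 3*r + r + 4 < h + 1 must hold; in canonical form it is 4*r < h - 3.
Then branch requires 6*g != h + 8 && 2*g == 9 && 4*r < h - 3; else branch requires (3*g + 3*h < -4 ==> 4*r < h - 3) && ((!(3*g + 3*h < -4)) ==> 4*r < h - 3).
Before the if: (3*lim == r ==> (6*g != h + 8 && 2*g == 9 && 4*r < h - 3)) && ((!(3*lim == r)) ==> ((3*g + 3*h < -4 ==> 4*r < h - 3) && ((!(3*g + 3*h < -4)) ==> 4*r < h - 3)))
Before assert 2*lim - 2*r <= z - 4: 2*lim <= 2*r + z - 4 && (3*lim == r ==> (6*g != h + 8 && 2*g == 9 && 4*r < h - 3)) && ((!(3*lim == r)) ==> ((3*g + 3*h < -4 ==> 4*r < h - 3) && ((!(3*g + 3*h < -4)) ==> 4*r < h - 3)))
Before lim := 3*lim - 5: 6*lim <= 2*r + z + 6 && (9*lim == r + 15 ==> (6*g != h + 8 && 2*g == 9 && 4*r < h - 3)) && ((!(9*lim == r + 15)) ==> ((3*g + 3*h < -4 ==> 4*r < h - 3) && ((!(3*g + 3*h < -4)) ==> 4*r < h - 3)))
Answer: WP = 6*lim <= 2*r + z + 6 && (9*lim == r + 15 ==> (6*g != h + 8 && 2*g == 9 && 4*r < h - 3)) && ((!(9*lim == r + 15)) ==> ((3*g + 3*h < -4 ==> 4*r < h - 3) && ((!(3*g + 3*h < -4)) ==> 4*r < h - 3)))


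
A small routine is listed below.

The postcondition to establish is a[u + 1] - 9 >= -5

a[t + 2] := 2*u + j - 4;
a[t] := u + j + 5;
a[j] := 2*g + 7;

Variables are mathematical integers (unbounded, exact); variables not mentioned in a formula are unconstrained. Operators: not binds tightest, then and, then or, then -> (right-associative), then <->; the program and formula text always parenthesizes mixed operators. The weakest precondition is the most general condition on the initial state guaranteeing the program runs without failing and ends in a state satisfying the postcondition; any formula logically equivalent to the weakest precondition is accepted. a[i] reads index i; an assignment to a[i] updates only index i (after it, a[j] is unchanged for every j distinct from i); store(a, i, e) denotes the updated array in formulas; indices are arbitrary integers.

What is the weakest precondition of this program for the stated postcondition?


Working backward. After the program, the postcondition a[u + 1] - 9 >= -5 must hold; in canonical form it is a[u + 1] >= 4.
Before a[j] := 2*g + 7: store(a, j, 2*g + 7)[u + 1] >= 4
Before a[t] := u + j + 5: store(store(a, t, j + u + 5), j, 2*g + 7)[u + 1] >= 4
Before a[t + 2] := 2*u + j - 4: store(store(store(a, t + 2, j + 2*u - 4), t, j + u + 5), j, 2*g + 7)[u + 1] >= 4
Answer: WP = store(store(store(a, t + 2, j + 2*u - 4), t, j + u + 5), j, 2*g + 7)[u + 1] >= 4


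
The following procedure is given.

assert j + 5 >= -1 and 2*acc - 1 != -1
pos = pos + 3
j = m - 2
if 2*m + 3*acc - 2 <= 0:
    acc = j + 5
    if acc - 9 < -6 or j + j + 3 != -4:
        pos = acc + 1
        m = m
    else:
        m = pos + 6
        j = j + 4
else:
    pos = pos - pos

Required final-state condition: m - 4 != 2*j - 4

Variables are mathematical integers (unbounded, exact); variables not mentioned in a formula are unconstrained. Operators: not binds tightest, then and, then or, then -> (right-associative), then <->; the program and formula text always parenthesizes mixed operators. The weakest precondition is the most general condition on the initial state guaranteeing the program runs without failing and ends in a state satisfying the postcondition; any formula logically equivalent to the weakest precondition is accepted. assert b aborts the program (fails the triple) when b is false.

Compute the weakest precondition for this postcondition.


Working backward. After the program, the postcondition m - 4 != 2*j - 4 must hold; in canonical form it is m != 2*j.
Then branch requires ((j < -2 or 2*j != -7) -> m != 2*j) and ((not (j < -2 or 2*j != -7)) -> pos != 2*j + 2); else branch requires m != 2*j.
Before the if: (3*acc + 2*m <= 2 -> (((j < -2 or 2*j != -7) -> m != 2*j) and ((not (j < -2 or 2*j != -7)) -> pos != 2*j + 2))) and ((not (3*acc + 2*m <= 2)) -> m != 2*j)
Before j := m - 2: (3*acc + 2*m <= 2 -> (((m < 0 or 2*m != -3) -> m != 4) and ((not (m < 0 or 2*m != -3)) -> pos != 2*m - 2))) and ((not (3*acc + 2*m <= 2)) -> m != 4)
Before pos := pos + 3: (3*acc + 2*m <= 2 -> (((m < 0 or 2*m != -3) -> m != 4) and ((not (m < 0 or 2*m != -3)) -> pos != 2*m - 5))) and ((not (3*acc + 2*m <= 2)) -> m != 4)
Before assert j + 5 >= -1 and 2*acc - 1 != -1: j >= -6 and 2*acc != 0 and (3*acc + 2*m <= 2 -> (((m < 0 or 2*m != -3) -> m != 4) and ((not (m < 0 or 2*m != -3)) -> pos != 2*m - 5))) and ((not (3*acc + 2*m <= 2)) -> m != 4)
Answer: WP = j >= -6 and 2*acc != 0 and (3*acc + 2*m <= 2 -> (((m < 0 or 2*m != -3) -> m != 4) and ((not (m < 0 or 2*m != -3)) -> pos != 2*m - 5))) and ((not (3*acc + 2*m <= 2)) -> m != 4)


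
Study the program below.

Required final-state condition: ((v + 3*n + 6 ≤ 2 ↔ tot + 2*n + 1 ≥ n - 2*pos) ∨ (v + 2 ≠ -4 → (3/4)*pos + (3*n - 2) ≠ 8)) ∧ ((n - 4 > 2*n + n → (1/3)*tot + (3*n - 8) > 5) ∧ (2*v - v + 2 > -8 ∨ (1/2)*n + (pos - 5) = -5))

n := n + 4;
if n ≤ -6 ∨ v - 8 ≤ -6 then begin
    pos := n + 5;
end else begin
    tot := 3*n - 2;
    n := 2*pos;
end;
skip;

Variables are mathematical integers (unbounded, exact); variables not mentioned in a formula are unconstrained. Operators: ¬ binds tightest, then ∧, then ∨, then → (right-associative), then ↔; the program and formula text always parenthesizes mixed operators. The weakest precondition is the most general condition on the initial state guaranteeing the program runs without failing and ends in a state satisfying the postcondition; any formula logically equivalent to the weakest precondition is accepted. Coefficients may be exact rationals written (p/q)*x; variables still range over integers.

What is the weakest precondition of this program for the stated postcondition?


Working backward. After the program, the postcondition ((v + 3*n + 6 ≤ 2 ↔ tot + 2*n + 1 ≥ n - 2*pos) ∨ (v + 2 ≠ -4 → (3/4)*pos + (3*n - 2) ≠ 8)) ∧ ((n - 4 > 2*n + n → (1/3)*tot + (3*n - 8) > 5) ∧ (2*v - v + 2 > -8 ∨ (1/2)*n + (pos - 5) = -5)) must hold; in canonical form it is ((3*n + v ≤ -4 ↔ n + 2*pos + tot ≥ -1) ∨ (v ≠ -6 → 3*n + (3/4)*pos ≠ 10)) ∧ (2*n < -4 → 3*n + (1/3)*tot > 13) ∧ (v > -10 ∨ (1/2)*n + pos = 0).
Before skip: ((3*n + v ≤ -4 ↔ n + 2*pos + tot ≥ -1) ∨ (v ≠ -6 → 3*n + (3/4)*pos ≠ 10)) ∧ (2*n < -4 → 3*n + (1/3)*tot > 13) ∧ (v > -10 ∨ (1/2)*n + pos = 0)
Then branch requires ((3*n + v ≤ -4 ↔ 3*n + tot ≥ -11) ∨ (v ≠ -6 → (15/4)*n ≠ 25/4)) ∧ (2*n < -4 → 3*n + (1/3)*tot > 13) ∧ (v > -10 ∨ (3/2)*n = -5); else branch requires ((6*pos + v ≤ -4 ↔ 3*n + 4*pos ≥ 1) ∨ (v ≠ -6 → (27/4)*pos ≠ 10)) ∧ (4*pos < -4 → n + 6*pos > 41/3) ∧ (v > -10 ∨ 2*pos = 0).
Before the if: ((n ≤ -6 ∨ v ≤ 2) → (((3*n + v ≤ -4 ↔ 3*n + tot ≥ -11) ∨ (v ≠ -6 → (15/4)*n ≠ 25/4)) ∧ (2*n < -4 → 3*n + (1/3)*tot > 13) ∧ (v > -10 ∨ (3/2)*n = -5))) ∧ ((¬(n ≤ -6 ∨ v ≤ 2)) → (((6*pos + v ≤ -4 ↔ 3*n + 4*pos ≥ 1) ∨ (v ≠ -6 → (27/4)*pos ≠ 10)) ∧ (4*pos < -4 → n + 6*pos > 41/3) ∧ (v > -10 ∨ 2*pos = 0)))
Before n := n + 4: ((n ≤ -10 ∨ v ≤ 2) → (((3*n + v ≤ -16 ↔ 3*n + tot ≥ -23) ∨ (v ≠ -6 → (15/4)*n ≠ -35/4)) ∧ (2*n < -12 → 3*n + (1/3)*tot > 1) ∧ (v > -10 ∨ (3/2)*n = -11))) ∧ ((¬(n ≤ -10 ∨ v ≤ 2)) → (((6*pos + v ≤ -4 ↔ 3*n + 4*pos ≥ -11) ∨ (v ≠ -6 → (27/4)*pos ≠ 10)) ∧ (4*pos < -4 → n + 6*pos > 29/3) ∧ (v > -10 ∨ 2*pos = 0)))
Answer: WP = ((n ≤ -10 ∨ v ≤ 2) → (((3*n + v ≤ -16 ↔ 3*n + tot ≥ -23) ∨ (v ≠ -6 → (15/4)*n ≠ -35/4)) ∧ (2*n < -12 → 3*n + (1/3)*tot > 1) ∧ (v > -10 ∨ (3/2)*n = -11))) ∧ ((¬(n ≤ -10 ∨ v ≤ 2)) → (((6*pos + v ≤ -4 ↔ 3*n + 4*pos ≥ -11) ∨ (v ≠ -6 → (27/4)*pos ≠ 10)) ∧ (4*pos < -4 → n + 6*pos > 29/3) ∧ (v > -10 ∨ 2*pos = 0)))


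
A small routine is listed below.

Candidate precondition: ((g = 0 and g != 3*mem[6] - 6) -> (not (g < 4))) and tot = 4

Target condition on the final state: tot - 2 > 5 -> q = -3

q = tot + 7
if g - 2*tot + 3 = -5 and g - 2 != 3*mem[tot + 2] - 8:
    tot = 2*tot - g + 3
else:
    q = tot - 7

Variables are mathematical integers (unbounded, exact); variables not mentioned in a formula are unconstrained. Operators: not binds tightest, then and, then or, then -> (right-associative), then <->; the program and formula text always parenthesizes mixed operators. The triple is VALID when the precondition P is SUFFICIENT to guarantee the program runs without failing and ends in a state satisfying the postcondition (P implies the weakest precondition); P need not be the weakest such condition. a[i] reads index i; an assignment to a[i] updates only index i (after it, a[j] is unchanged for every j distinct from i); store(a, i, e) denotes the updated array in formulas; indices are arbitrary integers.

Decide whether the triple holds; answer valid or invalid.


Working backward. After the program, the postcondition tot - 2 > 5 -> q = -3 must hold; in canonical form it is tot > 7 -> q = -3.
Then branch requires 2*tot > g + 4 -> q = -3; else branch requires tot > 7 -> tot = 4.
Before the if: ((g = 2*tot - 8 and g != 3*mem[tot + 2] - 6) -> (2*tot > g + 4 -> q = -3)) and ((not (g = 2*tot - 8 and g != 3*mem[tot + 2] - 6)) -> (tot > 7 -> tot = 4))
Before q := tot + 7: ((g = 2*tot - 8 and g != 3*mem[tot + 2] - 6) -> (2*tot > g + 4 -> tot = -10)) and ((not (g = 2*tot - 8 and g != 3*mem[tot + 2] - 6)) -> (tot > 7 -> tot = 4))
The weakest precondition is ((g = 2*tot - 8 and g != 3*mem[tot + 2] - 6) -> (2*tot > g + 4 -> tot = -10)) and ((not (g = 2*tot - 8 and g != 3*mem[tot + 2] - 6)) -> (tot > 7 -> tot = 4)).
Check whether ((g = 0 and g != 3*mem[6] - 6) -> (not (g < 4))) and tot = 4 implies it.
Every state satisfying the precondition satisfies the weakest precondition: the implication holds.
Answer: valid


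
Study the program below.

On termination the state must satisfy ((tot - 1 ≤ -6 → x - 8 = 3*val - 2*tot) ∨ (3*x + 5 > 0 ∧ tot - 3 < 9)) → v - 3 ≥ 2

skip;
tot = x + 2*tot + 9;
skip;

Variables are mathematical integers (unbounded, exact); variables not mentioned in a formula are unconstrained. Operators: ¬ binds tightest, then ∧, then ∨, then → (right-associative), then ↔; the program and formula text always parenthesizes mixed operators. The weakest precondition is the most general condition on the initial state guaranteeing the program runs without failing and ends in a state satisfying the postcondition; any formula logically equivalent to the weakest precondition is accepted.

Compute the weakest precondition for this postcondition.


Working backward. After the program, the postcondition ((tot - 1 ≤ -6 → x - 8 = 3*val - 2*tot) ∨ (3*x + 5 > 0 ∧ tot - 3 < 9)) → v - 3 ≥ 2 must hold; in canonical form it is ((tot ≤ -5 → 2*tot + x = 3*val + 8) ∨ (3*x > -5 ∧ tot < 12)) → v ≥ 5.
Before skip: ((tot ≤ -5 → 2*tot + x = 3*val + 8) ∨ (3*x > -5 ∧ tot < 12)) → v ≥ 5
Before tot := x + 2*tot + 9: ((2*tot + x ≤ -14 → 4*tot + 3*x = 3*val - 10) ∨ (3*x > -5 ∧ 2*tot + x < 3)) → v ≥ 5
Before skip: ((2*tot + x ≤ -14 → 4*tot + 3*x = 3*val - 10) ∨ (3*x > -5 ∧ 2*tot + x < 3)) → v ≥ 5
Answer: WP = ((2*tot + x ≤ -14 → 4*tot + 3*x = 3*val - 10) ∨ (3*x > -5 ∧ 2*tot + x < 3)) → v ≥ 5


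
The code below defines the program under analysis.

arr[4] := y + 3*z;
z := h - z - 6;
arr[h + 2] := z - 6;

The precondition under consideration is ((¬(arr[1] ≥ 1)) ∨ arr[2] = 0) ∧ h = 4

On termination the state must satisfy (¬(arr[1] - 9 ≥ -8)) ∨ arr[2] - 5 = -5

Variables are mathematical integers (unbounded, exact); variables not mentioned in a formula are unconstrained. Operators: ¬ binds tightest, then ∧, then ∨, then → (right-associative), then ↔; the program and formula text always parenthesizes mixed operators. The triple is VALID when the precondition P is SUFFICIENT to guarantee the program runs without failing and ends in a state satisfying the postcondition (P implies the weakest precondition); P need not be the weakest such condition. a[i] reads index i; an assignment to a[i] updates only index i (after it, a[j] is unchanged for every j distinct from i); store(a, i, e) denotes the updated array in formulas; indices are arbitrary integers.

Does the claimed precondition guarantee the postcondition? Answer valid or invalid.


Working backward. After the program, the postcondition (¬(arr[1] - 9 ≥ -8)) ∨ arr[2] - 5 = -5 must hold; in canonical form it is (¬(arr[1] ≥ 1)) ∨ arr[2] = 0.
Before arr[h + 2] := z - 6: (¬(store(arr, h + 2, z - 6)[1] ≥ 1)) ∨ store(arr, h + 2, z - 6)[2] = 0
Before z := h - z - 6: (¬(store(arr, h + 2, h - z - 12)[1] ≥ 1)) ∨ store(arr, h + 2, h - z - 12)[2] = 0
Before arr[4] := y + 3*z: (¬(store(store(arr, 4, y + 3*z), h + 2, h - z - 12)[1] ≥ 1)) ∨ store(store(arr, 4, y + 3*z), h + 2, h - z - 12)[2] = 0
The weakest precondition is (¬(store(store(arr, 4, y + 3*z), h + 2, h - z - 12)[1] ≥ 1)) ∨ store(store(arr, 4, y + 3*z), h + 2, h - z - 12)[2] = 0.
Check whether ((¬(arr[1] ≥ 1)) ∨ arr[2] = 0) ∧ h = 4 implies it.
Every state satisfying the precondition satisfies the weakest precondition: the implication holds.
Answer: valid


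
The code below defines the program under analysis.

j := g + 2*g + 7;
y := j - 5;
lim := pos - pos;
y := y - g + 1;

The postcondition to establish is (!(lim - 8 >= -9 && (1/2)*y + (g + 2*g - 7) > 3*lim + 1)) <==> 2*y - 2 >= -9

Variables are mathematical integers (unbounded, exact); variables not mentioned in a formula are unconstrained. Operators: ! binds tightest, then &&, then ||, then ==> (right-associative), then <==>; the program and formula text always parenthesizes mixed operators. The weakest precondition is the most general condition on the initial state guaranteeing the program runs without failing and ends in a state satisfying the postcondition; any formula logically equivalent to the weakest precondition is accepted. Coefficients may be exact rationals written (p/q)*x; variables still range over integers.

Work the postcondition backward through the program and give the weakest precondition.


Working backward. After the program, the postcondition (!(lim - 8 >= -9 && (1/2)*y + (g + 2*g - 7) > 3*lim + 1)) <==> 2*y - 2 >= -9 must hold; in canonical form it is (!(lim >= -1 && 3*g + (1/2)*y > 3*lim + 8)) <==> 2*y >= -7.
Before y := y - g + 1: (!(lim >= -1 && (5/2)*g + (1/2)*y > 3*lim + 15/2)) <==> 2*y >= 2*g - 9
Before lim := pos - pos: (!((5/2)*g + (1/2)*y > 15/2)) <==> 2*y >= 2*g - 9
Before y := j - 5: (!((5/2)*g + (1/2)*j > 10)) <==> 2*j >= 2*g + 1
Before j := g + 2*g + 7: (!(4*g > 13/2)) <==> 4*g >= -13
Answer: WP = (!(4*g > 13/2)) <==> 4*g >= -13


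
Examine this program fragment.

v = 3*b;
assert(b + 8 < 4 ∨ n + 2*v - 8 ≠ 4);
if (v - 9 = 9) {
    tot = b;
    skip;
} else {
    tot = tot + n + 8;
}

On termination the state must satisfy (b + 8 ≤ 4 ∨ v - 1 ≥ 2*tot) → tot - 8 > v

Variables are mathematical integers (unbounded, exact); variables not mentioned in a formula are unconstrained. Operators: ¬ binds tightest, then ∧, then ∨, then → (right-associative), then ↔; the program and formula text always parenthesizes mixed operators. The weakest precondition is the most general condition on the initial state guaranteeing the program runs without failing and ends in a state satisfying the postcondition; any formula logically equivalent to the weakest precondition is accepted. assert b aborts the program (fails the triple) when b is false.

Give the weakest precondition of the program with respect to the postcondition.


Working backward. After the program, the postcondition (b + 8 ≤ 4 ∨ v - 1 ≥ 2*tot) → tot - 8 > v must hold; in canonical form it is (b ≤ -4 ∨ v ≥ 2*tot + 1) → tot > v + 8.
Then branch requires (b ≤ -4 ∨ v ≥ 2*b + 1) → b > v + 8; else branch requires (b ≤ -4 ∨ v ≥ 2*n + 2*tot + 17) → n + tot > v.
Before the if: (v = 18 → ((b ≤ -4 ∨ v ≥ 2*b + 1) → b > v + 8)) ∧ ((¬(v = 18)) → ((b ≤ -4 ∨ v ≥ 2*n + 2*tot + 17) → n + tot > v))
Before assert b + 8 < 4 ∨ n + 2*v - 8 ≠ 4: (b < -4 ∨ n + 2*v ≠ 12) ∧ (v = 18 → ((b ≤ -4 ∨ v ≥ 2*b + 1) → b > v + 8)) ∧ ((¬(v = 18)) → ((b ≤ -4 ∨ v ≥ 2*n + 2*tot + 17) → n + tot > v))
Before v := 3*b: (b < -4 ∨ 6*b + n ≠ 12) ∧ (3*b = 18 → ((b ≤ -4 ∨ b ≥ 1) → 2*b < -8)) ∧ ((¬(3*b = 18)) → ((b ≤ -4 ∨ 3*b ≥ 2*n + 2*tot + 17) → n + tot > 3*b))
Answer: WP = (b < -4 ∨ 6*b + n ≠ 12) ∧ (3*b = 18 → ((b ≤ -4 ∨ b ≥ 1) → 2*b < -8)) ∧ ((¬(3*b = 18)) → ((b ≤ -4 ∨ 3*b ≥ 2*n + 2*tot + 17) → n + tot > 3*b))


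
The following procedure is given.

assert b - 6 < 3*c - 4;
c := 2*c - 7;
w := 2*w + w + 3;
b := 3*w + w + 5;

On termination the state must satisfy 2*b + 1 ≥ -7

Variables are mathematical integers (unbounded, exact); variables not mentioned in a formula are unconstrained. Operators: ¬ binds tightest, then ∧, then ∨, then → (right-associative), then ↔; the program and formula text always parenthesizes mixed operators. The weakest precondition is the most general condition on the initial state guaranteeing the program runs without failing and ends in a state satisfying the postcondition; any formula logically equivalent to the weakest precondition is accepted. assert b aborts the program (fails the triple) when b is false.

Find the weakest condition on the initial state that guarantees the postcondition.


Working backward. After the program, the postcondition 2*b + 1 ≥ -7 must hold; in canonical form it is 2*b ≥ -8.
Before b := 3*w + w + 5: 8*w ≥ -18
Before w := 2*w + w + 3: 24*w ≥ -42
Before c := 2*c - 7: 24*w ≥ -42
Before assert b - 6 < 3*c - 4: b < 3*c + 2 ∧ 24*w ≥ -42
Answer: WP = b < 3*c + 2 ∧ 24*w ≥ -42


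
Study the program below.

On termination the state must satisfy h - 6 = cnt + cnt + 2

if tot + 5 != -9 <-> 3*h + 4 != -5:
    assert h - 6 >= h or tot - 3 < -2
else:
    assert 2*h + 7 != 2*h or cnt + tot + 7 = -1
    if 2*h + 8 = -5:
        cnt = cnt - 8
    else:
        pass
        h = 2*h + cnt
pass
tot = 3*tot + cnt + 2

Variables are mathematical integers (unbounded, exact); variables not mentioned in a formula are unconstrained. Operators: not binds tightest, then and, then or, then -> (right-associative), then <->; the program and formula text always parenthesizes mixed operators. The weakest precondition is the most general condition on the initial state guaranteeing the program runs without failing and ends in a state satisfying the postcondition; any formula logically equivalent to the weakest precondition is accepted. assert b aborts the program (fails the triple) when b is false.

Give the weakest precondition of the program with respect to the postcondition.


Working backward. After the program, the postcondition h - 6 = cnt + cnt + 2 must hold; in canonical form it is h = 2*cnt + 8.
Before tot := 3*tot + cnt + 2: h = 2*cnt + 8
Before skip: h = 2*cnt + 8
Then branch requires tot < 1 and h = 2*cnt + 8; else branch requires (2*h = -13 -> h = 2*cnt - 8) and ((not (2*h = -13)) -> 2*h = cnt + 8).
Before the if: ((tot != -14 <-> 3*h != -9) -> (tot < 1 and h = 2*cnt + 8)) and ((not (tot != -14 <-> 3*h != -9)) -> ((2*h = -13 -> h = 2*cnt - 8) and ((not (2*h = -13)) -> 2*h = cnt + 8)))
Answer: WP = ((tot != -14 <-> 3*h != -9) -> (tot < 1 and h = 2*cnt + 8)) and ((not (tot != -14 <-> 3*h != -9)) -> ((2*h = -13 -> h = 2*cnt - 8) and ((not (2*h = -13)) -> 2*h = cnt + 8)))


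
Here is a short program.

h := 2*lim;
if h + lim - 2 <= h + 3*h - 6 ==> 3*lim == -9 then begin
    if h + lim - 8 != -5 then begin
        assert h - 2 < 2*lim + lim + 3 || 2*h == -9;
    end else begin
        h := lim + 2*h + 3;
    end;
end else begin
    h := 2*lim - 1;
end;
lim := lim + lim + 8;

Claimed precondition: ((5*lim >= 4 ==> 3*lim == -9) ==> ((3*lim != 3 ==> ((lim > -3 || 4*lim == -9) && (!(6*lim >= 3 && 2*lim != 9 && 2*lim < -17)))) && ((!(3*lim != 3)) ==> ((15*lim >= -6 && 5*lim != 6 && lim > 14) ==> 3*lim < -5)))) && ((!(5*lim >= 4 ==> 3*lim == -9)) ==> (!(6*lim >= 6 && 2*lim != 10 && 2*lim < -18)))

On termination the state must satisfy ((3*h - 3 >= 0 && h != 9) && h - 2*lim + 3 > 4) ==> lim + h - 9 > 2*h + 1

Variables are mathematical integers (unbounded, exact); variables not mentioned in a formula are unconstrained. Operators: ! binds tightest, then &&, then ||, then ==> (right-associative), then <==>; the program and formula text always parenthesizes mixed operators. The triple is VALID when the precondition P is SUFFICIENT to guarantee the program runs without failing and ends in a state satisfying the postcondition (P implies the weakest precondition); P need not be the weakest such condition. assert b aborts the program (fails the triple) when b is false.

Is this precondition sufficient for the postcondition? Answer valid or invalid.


Working backward. After the program, the postcondition ((3*h - 3 >= 0 && h != 9) && h - 2*lim + 3 > 4) ==> lim + h - 9 > 2*h + 1 must hold; in canonical form it is (3*h >= 3 && h != 9 && h > 2*lim + 1) ==> lim > h + 10.
Before lim := lim + lim + 8: (3*h >= 3 && h != 9 && h > 4*lim + 17) ==> 2*lim > h + 2
Then branch requires (h + lim != 3 ==> ((h < 3*lim + 5 || 2*h == -9) && ((3*h >= 3 && h != 9 && h > 4*lim + 17) ==> 2*lim > h + 2))) && ((!(h + lim != 3)) ==> ((6*h + 3*lim >= -6 && 2*h + lim != 6 && 2*h > 3*lim + 14) ==> lim > 2*h + 5)); else branch requires !(6*lim >= 6 && 2*lim != 10 && 2*lim < -18).
Before the if: ((lim <= 3*h - 4 ==> 3*lim == -9) ==> ((h + lim != 3 ==> ((h < 3*lim + 5 || 2*h == -9) && ((3*h >= 3 && h != 9 && h > 4*lim + 17) ==> 2*lim > h + 2))) && ((!(h + lim != 3)) ==> ((6*h + 3*lim >= -6 && 2*h + lim != 6 && 2*h > 3*lim + 14) ==> lim > 2*h + 5)))) && ((!(lim <= 3*h - 4 ==> 3*lim == -9)) ==> (!(6*lim >= 6 && 2*lim != 10 && 2*lim < -18)))
Before h := 2*lim: ((5*lim >= 4 ==> 3*lim == -9) ==> ((3*lim != 3 ==> ((lim > -5 || 4*lim == -9) && (!(6*lim >= 3 && 2*lim != 9 && 2*lim < -17)))) && ((!(3*lim != 3)) ==> ((15*lim >= -6 && 5*lim != 6 && lim > 14) ==> 3*lim < -5)))) && ((!(5*lim >= 4 ==> 3*lim == -9)) ==> (!(6*lim >= 6 && 2*lim != 10 && 2*lim < -18)))
The weakest precondition is ((5*lim >= 4 ==> 3*lim == -9) ==> ((3*lim != 3 ==> ((lim > -5 || 4*lim == -9) && (!(6*lim >= 3 && 2*lim != 9 && 2*lim < -17)))) && ((!(3*lim != 3)) ==> ((15*lim >= -6 && 5*lim != 6 && lim > 14) ==> 3*lim < -5)))) && ((!(5*lim >= 4 ==> 3*lim == -9)) ==> (!(6*lim >= 6 && 2*lim != 10 && 2*lim < -18))).
Check whether ((5*lim >= 4 ==> 3*lim == -9) ==> ((3*lim != 3 ==> ((lim > -3 || 4*lim == -9) && (!(6*lim >= 3 && 2*lim != 9 && 2*lim < -17)))) && ((!(3*lim != 3)) ==> ((15*lim >= -6 && 5*lim != 6 && lim > 14) ==> 3*lim < -5)))) && ((!(5*lim >= 4 ==> 3*lim == -9)) ==> (!(6*lim >= 6 && 2*lim != 10 && 2*lim < -18))) implies it.
Every state satisfying the precondition satisfies the weakest precondition: the implication holds.
Answer: valid


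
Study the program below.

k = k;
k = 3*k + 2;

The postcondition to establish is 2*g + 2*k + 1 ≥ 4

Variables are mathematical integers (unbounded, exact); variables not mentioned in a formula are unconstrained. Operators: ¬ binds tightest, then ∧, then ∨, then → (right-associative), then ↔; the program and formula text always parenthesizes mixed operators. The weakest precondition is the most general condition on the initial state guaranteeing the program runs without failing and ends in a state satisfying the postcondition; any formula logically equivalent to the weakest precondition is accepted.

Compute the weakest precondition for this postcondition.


Working backward. After the program, the postcondition 2*g + 2*k + 1 ≥ 4 must hold; in canonical form it is 2*g + 2*k ≥ 3.
Before k := 3*k + 2: 2*g + 6*k ≥ -1
Before k := k: 2*g + 6*k ≥ -1
Answer: WP = 2*g + 6*k ≥ -1


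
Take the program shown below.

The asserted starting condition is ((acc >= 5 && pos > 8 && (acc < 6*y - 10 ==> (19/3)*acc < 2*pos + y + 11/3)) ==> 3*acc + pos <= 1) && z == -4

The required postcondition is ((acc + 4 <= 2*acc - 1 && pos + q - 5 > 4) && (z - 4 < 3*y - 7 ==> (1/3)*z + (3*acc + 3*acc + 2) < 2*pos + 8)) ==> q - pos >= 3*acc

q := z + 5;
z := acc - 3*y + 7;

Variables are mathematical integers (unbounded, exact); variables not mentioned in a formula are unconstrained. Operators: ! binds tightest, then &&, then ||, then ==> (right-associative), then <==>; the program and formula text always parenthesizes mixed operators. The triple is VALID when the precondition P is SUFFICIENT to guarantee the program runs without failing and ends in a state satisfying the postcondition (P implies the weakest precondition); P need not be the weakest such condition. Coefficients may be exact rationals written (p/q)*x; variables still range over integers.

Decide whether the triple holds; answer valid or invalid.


Working backward. After the program, the postcondition ((acc + 4 <= 2*acc - 1 && pos + q - 5 > 4) && (z - 4 < 3*y - 7 ==> (1/3)*z + (3*acc + 3*acc + 2) < 2*pos + 8)) ==> q - pos >= 3*acc must hold; in canonical form it is (acc >= 5 && pos + q > 9 && (z < 3*y - 3 ==> 6*acc + (1/3)*z < 2*pos + 6)) ==> q >= 3*acc + pos.
Before z := acc - 3*y + 7: (acc >= 5 && pos + q > 9 && (acc < 6*y - 10 ==> (19/3)*acc < 2*pos + y + 11/3)) ==> q >= 3*acc + pos
Before q := z + 5: (acc >= 5 && pos + z > 4 && (acc < 6*y - 10 ==> (19/3)*acc < 2*pos + y + 11/3)) ==> z >= 3*acc + pos - 5
The weakest precondition is (acc >= 5 && pos + z > 4 && (acc < 6*y - 10 ==> (19/3)*acc < 2*pos + y + 11/3)) ==> z >= 3*acc + pos - 5.
Check whether ((acc >= 5 && pos > 8 && (acc < 6*y - 10 ==> (19/3)*acc < 2*pos + y + 11/3)) ==> 3*acc + pos <= 1) && z == -4 implies it.
Every state satisfying the precondition satisfies the weakest precondition: the implication holds.
Answer: valid


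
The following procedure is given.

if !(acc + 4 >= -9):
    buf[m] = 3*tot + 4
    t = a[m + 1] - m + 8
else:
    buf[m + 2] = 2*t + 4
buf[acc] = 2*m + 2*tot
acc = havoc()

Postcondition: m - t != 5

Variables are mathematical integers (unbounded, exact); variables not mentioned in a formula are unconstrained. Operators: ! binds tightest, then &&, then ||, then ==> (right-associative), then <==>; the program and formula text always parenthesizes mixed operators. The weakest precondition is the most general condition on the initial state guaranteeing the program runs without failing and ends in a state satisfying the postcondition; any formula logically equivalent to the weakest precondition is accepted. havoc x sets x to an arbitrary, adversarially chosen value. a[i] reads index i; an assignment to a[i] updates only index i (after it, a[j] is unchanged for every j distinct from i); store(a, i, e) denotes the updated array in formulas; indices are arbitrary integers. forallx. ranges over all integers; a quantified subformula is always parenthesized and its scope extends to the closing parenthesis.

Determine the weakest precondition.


Working backward. After the program, the postcondition m - t != 5 must hold; in canonical form it is m != t + 5.
Before havoc acc: m != t + 5
Before buf[acc] := 2*m + 2*tot: m != t + 5
Then branch requires 2*m != a[m + 1] + 13; else branch requires m != t + 5.
Before the if: ((!(acc >= -13)) ==> 2*m != a[m + 1] + 13) && (acc >= -13 ==> m != t + 5)
Answer: WP = ((!(acc >= -13)) ==> 2*m != a[m + 1] + 13) && (acc >= -13 ==> m != t + 5)


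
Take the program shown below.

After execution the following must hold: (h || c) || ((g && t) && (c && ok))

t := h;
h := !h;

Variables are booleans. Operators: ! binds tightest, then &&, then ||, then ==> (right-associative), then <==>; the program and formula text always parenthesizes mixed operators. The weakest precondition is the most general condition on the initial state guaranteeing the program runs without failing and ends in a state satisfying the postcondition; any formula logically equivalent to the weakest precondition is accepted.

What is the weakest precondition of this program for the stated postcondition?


Working backward. After the program, the postcondition (h || c) || ((g && t) && (c && ok)) must hold; in canonical form it is h || c || (g && t && c && ok).
Before h := !h: (!h) || c || (g && t && c && ok)
Before t := h: (!h) || c || (g && h && c && ok)
Answer: WP = (!h) || c || (g && h && c && ok)


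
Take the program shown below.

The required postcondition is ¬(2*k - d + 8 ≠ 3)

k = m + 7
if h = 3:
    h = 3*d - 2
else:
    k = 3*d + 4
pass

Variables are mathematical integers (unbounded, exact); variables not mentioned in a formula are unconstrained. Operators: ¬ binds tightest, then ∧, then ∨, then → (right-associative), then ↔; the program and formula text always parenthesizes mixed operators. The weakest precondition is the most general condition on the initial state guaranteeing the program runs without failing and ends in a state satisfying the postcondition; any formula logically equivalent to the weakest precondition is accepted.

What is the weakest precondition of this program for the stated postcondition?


Working backward. After the program, the postcondition ¬(2*k - d + 8 ≠ 3) must hold; in canonical form it is ¬(2*k ≠ d - 5).
Before skip: ¬(2*k ≠ d - 5)
Then branch requires ¬(2*k ≠ d - 5); else branch requires ¬(5*d ≠ -13).
Before the if: (h = 3 → (¬(2*k ≠ d - 5))) ∧ ((¬(h = 3)) → (¬(5*d ≠ -13)))
Before k := m + 7: (h = 3 → (¬(2*m ≠ d - 19))) ∧ ((¬(h = 3)) → (¬(5*d ≠ -13)))
Answer: WP = (h = 3 → (¬(2*m ≠ d - 19))) ∧ ((¬(h = 3)) → (¬(5*d ≠ -13)))


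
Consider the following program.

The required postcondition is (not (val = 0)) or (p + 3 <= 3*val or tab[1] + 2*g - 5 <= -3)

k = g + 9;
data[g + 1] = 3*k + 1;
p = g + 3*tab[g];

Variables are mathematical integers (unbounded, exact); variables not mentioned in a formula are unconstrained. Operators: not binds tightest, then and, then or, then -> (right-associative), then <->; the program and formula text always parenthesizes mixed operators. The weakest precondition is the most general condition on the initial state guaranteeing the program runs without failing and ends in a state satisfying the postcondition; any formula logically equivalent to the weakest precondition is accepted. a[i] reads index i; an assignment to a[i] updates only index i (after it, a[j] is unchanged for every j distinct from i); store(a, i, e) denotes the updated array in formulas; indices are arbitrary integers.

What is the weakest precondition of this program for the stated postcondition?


Working backward. After the program, the postcondition (not (val = 0)) or (p + 3 <= 3*val or tab[1] + 2*g - 5 <= -3) must hold; in canonical form it is (not (val = 0)) or p <= 3*val - 3 or tab[1] + 2*g <= 2.
Before p := g + 3*tab[g]: (not (val = 0)) or 3*tab[g] + g <= 3*val - 3 or tab[1] + 2*g <= 2
Before data[g + 1] := 3*k + 1: (not (val = 0)) or 3*tab[g] + g <= 3*val - 3 or tab[1] + 2*g <= 2
Before k := g + 9: (not (val = 0)) or 3*tab[g] + g <= 3*val - 3 or tab[1] + 2*g <= 2
Answer: WP = (not (val = 0)) or 3*tab[g] + g <= 3*val - 3 or tab[1] + 2*g <= 2


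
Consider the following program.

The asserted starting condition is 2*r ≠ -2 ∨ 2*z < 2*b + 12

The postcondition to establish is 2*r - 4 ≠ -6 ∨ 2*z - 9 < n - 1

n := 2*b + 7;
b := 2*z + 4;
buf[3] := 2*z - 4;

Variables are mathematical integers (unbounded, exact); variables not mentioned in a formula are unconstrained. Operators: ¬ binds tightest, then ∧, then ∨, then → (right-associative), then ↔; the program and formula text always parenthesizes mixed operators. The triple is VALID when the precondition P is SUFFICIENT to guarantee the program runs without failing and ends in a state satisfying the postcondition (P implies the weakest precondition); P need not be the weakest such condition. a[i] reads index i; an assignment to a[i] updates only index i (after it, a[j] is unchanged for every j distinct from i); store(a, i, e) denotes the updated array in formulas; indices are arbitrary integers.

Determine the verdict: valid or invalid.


Working backward. After the program, the postcondition 2*r - 4 ≠ -6 ∨ 2*z - 9 < n - 1 must hold; in canonical form it is 2*r ≠ -2 ∨ 2*z < n + 8.
Before buf[3] := 2*z - 4: 2*r ≠ -2 ∨ 2*z < n + 8
Before b := 2*z + 4: 2*r ≠ -2 ∨ 2*z < n + 8
Before n := 2*b + 7: 2*r ≠ -2 ∨ 2*z < 2*b + 15
The weakest precondition is 2*r ≠ -2 ∨ 2*z < 2*b + 15.
Check whether 2*r ≠ -2 ∨ 2*z < 2*b + 12 implies it.
Every state satisfying the precondition satisfies the weakest precondition: the implication holds.
Answer: valid


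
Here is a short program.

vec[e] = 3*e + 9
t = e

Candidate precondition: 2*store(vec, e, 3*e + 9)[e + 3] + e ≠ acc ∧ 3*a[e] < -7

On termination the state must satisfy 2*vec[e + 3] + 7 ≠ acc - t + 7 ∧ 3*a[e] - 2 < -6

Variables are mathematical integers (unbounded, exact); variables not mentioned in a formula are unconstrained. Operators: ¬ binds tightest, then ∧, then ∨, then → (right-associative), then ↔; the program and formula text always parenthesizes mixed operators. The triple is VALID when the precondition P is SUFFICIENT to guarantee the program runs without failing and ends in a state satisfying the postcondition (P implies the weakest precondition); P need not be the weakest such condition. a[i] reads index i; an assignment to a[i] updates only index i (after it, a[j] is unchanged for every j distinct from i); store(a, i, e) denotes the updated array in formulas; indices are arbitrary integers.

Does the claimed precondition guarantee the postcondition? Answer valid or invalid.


Working backward. After the program, the postcondition 2*vec[e + 3] + 7 ≠ acc - t + 7 ∧ 3*a[e] - 2 < -6 must hold; in canonical form it is 2*vec[e + 3] + t ≠ acc ∧ 3*a[e] < -4.
Before t := e: 2*vec[e + 3] + e ≠ acc ∧ 3*a[e] < -4
Before vec[e] := 3*e + 9: 2*store(vec, e, 3*e + 9)[e + 3] + e ≠ acc ∧ 3*a[e] < -4
The weakest precondition is 2*store(vec, e, 3*e + 9)[e + 3] + e ≠ acc ∧ 3*a[e] < -4.
Check whether 2*store(vec, e, 3*e + 9)[e + 3] + e ≠ acc ∧ 3*a[e] < -7 implies it.
Every state satisfying the precondition satisfies the weakest precondition: the implication holds.
Answer: valid


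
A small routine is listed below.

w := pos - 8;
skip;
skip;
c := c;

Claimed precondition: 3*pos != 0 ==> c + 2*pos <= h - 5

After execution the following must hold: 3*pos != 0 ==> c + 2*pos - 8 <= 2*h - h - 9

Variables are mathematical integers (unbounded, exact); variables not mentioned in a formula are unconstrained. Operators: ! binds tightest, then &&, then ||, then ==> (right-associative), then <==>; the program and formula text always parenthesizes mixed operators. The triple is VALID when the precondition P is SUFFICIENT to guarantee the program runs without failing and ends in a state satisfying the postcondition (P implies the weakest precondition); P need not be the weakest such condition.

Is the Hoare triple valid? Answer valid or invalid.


Working backward. After the program, the postcondition 3*pos != 0 ==> c + 2*pos - 8 <= 2*h - h - 9 must hold; in canonical form it is 3*pos != 0 ==> c + 2*pos <= h - 1.
Before c := c: 3*pos != 0 ==> c + 2*pos <= h - 1
Before skip: 3*pos != 0 ==> c + 2*pos <= h - 1
Before skip: 3*pos != 0 ==> c + 2*pos <= h - 1
Before w := pos - 8: 3*pos != 0 ==> c + 2*pos <= h - 1
The weakest precondition is 3*pos != 0 ==> c + 2*pos <= h - 1.
Check whether 3*pos != 0 ==> c + 2*pos <= h - 5 implies it.
Every state satisfying the precondition satisfies the weakest precondition: the implication holds.
Answer: valid


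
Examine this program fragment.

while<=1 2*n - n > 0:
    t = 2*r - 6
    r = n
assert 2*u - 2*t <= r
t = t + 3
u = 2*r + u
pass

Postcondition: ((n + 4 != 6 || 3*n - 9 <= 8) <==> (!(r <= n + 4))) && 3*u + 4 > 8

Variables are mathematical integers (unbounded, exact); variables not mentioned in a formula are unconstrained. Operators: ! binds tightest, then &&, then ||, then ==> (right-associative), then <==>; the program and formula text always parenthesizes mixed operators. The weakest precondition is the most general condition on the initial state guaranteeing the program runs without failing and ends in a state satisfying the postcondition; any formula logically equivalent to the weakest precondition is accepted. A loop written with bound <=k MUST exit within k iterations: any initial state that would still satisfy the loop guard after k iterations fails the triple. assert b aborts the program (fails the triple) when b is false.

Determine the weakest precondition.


Working backward. After the program, the postcondition ((n + 4 != 6 || 3*n - 9 <= 8) <==> (!(r <= n + 4))) && 3*u + 4 > 8 must hold; in canonical form it is ((n != 2 || 3*n <= 17) <==> (!(r <= n + 4))) && 3*u > 4.
Before skip: ((n != 2 || 3*n <= 17) <==> (!(r <= n + 4))) && 3*u > 4
Before u := 2*r + u: ((n != 2 || 3*n <= 17) <==> (!(r <= n + 4))) && 6*r + 3*u > 4
Before t := t + 3: ((n != 2 || 3*n <= 17) <==> (!(r <= n + 4))) && 6*r + 3*u > 4
Before assert 2*u - 2*t <= r: 2*u <= r + 2*t && ((n != 2 || 3*n <= 17) <==> (!(r <= n + 4))) && 6*r + 3*u > 4
Before the loop (bound <=1), unroll the exhaustion recursion (WP_0 = exit-now case; WP_j = one more guarded iteration, up to j = 1):
  WP_0: (!(n > 0)) && 2*u <= r + 2*t && ((n != 2 || 3*n <= 17) <==> (!(r <= n + 4))) && 6*r + 3*u > 4
  WP_1: (n > 0 ==> ((!(n > 0)) && 2*u <= n + 4*r - 12 && (!(n != 2 || 3*n <= 17)) && 6*n + 3*u > 4)) && ((!(n > 0)) ==> (2*u <= r + 2*t && ((n != 2 || 3*n <= 17) <==> (!(r <= n + 4))) && 6*r + 3*u > 4))
So before the loop: (n > 0 ==> ((!(n > 0)) && 2*u <= n + 4*r - 12 && (!(n != 2 || 3*n <= 17)) && 6*n + 3*u > 4)) && ((!(n > 0)) ==> (2*u <= r + 2*t && ((n != 2 || 3*n <= 17) <==> (!(r <= n + 4))) && 6*r + 3*u > 4))
Answer: WP = (n > 0 ==> ((!(n > 0)) && 2*u <= n + 4*r - 12 && (!(n != 2 || 3*n <= 17)) && 6*n + 3*u > 4)) && ((!(n > 0)) ==> (2*u <= r + 2*t && ((n != 2 || 3*n <= 17) <==> (!(r <= n + 4))) && 6*r + 3*u > 4))


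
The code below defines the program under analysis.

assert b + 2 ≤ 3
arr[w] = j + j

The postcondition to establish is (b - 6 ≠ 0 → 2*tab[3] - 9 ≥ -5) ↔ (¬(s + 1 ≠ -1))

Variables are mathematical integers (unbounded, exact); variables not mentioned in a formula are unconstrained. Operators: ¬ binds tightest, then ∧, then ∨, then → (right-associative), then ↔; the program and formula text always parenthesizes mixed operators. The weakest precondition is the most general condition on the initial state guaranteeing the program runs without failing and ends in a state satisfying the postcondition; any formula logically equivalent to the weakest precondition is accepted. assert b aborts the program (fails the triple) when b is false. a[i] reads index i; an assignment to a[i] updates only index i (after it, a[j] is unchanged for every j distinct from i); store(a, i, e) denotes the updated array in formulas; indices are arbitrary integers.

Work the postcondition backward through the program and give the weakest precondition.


Working backward. After the program, the postcondition (b - 6 ≠ 0 → 2*tab[3] - 9 ≥ -5) ↔ (¬(s + 1 ≠ -1)) must hold; in canonical form it is (b ≠ 6 → 2*tab[3] ≥ 4) ↔ (¬(s ≠ -2)).
Before arr[w] := j + j: (b ≠ 6 → 2*tab[3] ≥ 4) ↔ (¬(s ≠ -2))
Before assert b + 2 ≤ 3: b ≤ 1 ∧ ((b ≠ 6 → 2*tab[3] ≥ 4) ↔ (¬(s ≠ -2)))
Answer: WP = b ≤ 1 ∧ ((b ≠ 6 → 2*tab[3] ≥ 4) ↔ (¬(s ≠ -2)))
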